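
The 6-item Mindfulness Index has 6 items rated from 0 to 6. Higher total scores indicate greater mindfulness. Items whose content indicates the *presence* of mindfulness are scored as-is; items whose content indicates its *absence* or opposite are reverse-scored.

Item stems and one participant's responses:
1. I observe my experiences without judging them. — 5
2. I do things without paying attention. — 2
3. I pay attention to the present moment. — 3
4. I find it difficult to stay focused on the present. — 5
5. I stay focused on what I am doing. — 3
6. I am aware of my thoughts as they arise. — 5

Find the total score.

21

Items 2, 4 describe the absence/opposite of mindfulness → reverse-score.
reversed = (0+6) − raw = 6 − raw.
  item 1: 5
  item 2: 6 − 2 = 4
  item 3: 3
  item 4: 6 − 5 = 1
  item 5: 3
  item 6: 5
Total = 5 + 4 + 3 + 1 + 3 + 5 = 21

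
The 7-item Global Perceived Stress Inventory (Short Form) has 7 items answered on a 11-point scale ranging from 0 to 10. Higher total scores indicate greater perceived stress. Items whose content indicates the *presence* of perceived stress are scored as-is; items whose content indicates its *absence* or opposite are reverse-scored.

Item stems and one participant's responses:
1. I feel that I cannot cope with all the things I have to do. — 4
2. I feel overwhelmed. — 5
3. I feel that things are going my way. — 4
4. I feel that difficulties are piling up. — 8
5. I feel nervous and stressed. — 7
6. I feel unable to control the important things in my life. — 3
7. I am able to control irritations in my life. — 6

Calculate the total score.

37

Items 3, 7 describe the absence/opposite of perceived stress → reverse-score.
reverse-coded value = 10 − response.
  item 1: 4
  item 2: 5
  item 3: 10 − 4 = 6
  item 4: 8
  item 5: 7
  item 6: 3
  item 7: 10 − 6 = 4
Total = 4 + 5 + 6 + 8 + 7 + 3 + 4 = 37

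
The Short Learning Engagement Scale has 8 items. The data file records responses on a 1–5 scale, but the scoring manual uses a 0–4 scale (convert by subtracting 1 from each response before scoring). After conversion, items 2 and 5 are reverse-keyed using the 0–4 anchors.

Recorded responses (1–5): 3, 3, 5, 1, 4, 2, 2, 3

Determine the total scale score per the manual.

13

Convert to 0–4: 2, 2, 4, 0, 3, 1, 1, 2
Reverse-coded (on a 0–4 scale, reversed = 4 − raw):
  item 2: 4 − 2 = 2
  item 5: 4 − 3 = 1
Scored: 2, 2, 4, 0, 1, 1, 1, 2
Total = 13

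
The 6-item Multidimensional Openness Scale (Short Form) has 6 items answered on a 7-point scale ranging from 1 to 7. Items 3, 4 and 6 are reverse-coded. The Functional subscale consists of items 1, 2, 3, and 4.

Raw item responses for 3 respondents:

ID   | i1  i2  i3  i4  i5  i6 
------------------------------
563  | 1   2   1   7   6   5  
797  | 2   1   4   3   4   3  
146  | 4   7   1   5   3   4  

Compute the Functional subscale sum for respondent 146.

21

Respondent 146 raw: 4, 7, 1, 5, 3, 4.
Functional items: 1, 2, 3, 4.
Reverse-coded (reversed = (1+7) − raw = 8 − raw):
  item 1: 4
  item 2: 7
  item 3: 8 − 1 = 7
  item 4: 8 − 5 = 3
Sum = 4 + 7 + 7 + 3 = 21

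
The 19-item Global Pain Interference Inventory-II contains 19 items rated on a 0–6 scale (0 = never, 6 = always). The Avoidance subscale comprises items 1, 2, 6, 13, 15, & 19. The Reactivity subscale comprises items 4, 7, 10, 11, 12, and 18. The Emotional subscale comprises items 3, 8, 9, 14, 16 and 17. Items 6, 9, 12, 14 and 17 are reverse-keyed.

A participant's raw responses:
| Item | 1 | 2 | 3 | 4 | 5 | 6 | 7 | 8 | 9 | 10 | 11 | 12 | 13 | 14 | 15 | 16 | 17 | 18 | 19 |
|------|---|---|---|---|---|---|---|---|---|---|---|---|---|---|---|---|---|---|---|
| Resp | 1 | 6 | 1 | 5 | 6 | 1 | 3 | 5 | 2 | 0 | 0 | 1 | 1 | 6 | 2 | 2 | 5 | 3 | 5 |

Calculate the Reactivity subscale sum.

Reactivity items: 4, 7, 10, 11, 12, 18.
Of these, item 12 is reverse-keyed; on a 0–6 scale, reversed = 6 − raw.
  item 4: 5
  item 7: 3
  item 10: 0
  item 11: 0
  item 12: 6 − 1 = 5
  item 18: 3
Sum = 5 + 3 + 0 + 0 + 5 + 3 = 16

16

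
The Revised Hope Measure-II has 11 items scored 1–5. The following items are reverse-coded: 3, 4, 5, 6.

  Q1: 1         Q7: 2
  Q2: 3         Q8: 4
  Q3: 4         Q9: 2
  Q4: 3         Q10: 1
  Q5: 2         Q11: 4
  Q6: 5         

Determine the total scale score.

Reversing items 3, 4, 5 and 6 with 6 − raw:
Total = 1 + 3 + (6−4) + (6−3) + (6−2) + (6−5) + 2 + 4 + 2 + 1 + 4
      = 1 + 3 + 2 + 3 + 4 + 1 + 2 + 4 + 2 + 1 + 4 = 27

27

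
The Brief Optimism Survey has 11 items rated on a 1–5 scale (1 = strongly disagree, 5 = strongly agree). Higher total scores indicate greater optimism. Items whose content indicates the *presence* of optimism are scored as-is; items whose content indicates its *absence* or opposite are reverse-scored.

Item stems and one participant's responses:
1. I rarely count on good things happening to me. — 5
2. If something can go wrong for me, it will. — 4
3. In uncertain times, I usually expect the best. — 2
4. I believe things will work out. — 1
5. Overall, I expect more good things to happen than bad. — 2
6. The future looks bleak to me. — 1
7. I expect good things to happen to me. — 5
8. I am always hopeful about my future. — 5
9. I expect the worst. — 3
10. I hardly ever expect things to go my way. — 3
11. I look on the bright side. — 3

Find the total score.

32

Items 1, 2, 6, 9, 10 describe the absence/opposite of optimism → reverse-score.
on a 1–5 scale, reversed = 6 − raw.
  item 1: 6 − 5 = 1
  item 2: 6 − 4 = 2
  item 3: 2
  item 4: 1
  item 5: 2
  item 6: 6 − 1 = 5
  item 7: 5
  item 8: 5
  item 9: 6 − 3 = 3
  item 10: 6 − 3 = 3
  item 11: 3
Total = 1 + 2 + 2 + 1 + 2 + 5 + 5 + 5 + 3 + 3 + 3 = 32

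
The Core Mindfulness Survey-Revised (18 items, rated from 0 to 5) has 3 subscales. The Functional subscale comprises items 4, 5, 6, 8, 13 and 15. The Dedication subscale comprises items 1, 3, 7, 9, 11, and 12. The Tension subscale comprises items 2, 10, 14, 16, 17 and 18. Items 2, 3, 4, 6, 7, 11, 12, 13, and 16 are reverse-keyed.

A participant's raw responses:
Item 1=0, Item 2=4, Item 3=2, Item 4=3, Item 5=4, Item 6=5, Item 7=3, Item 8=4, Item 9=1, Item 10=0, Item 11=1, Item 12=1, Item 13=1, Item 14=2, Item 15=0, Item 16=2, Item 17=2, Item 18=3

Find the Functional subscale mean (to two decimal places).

2.33

Functional items: 4, 5, 6, 8, 13, 15.
Of these, items 4, 6 and 13 are reverse-keyed; on a 0–5 scale, reversed = 5 − raw.
  item 4: 5 − 3 = 2
  item 5: 4
  item 6: 5 − 5 = 0
  item 8: 4
  item 13: 5 − 1 = 4
  item 15: 0
Sum = 2 + 4 + 0 + 4 + 4 + 0 = 14
Mean = 14 / 6 = 2.33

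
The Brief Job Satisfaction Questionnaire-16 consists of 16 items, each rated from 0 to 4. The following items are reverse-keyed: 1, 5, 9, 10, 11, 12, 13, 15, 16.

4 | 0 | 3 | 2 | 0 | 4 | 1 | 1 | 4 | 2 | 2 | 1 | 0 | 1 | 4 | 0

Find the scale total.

31

Raw sum = 29. Reverse-keyed items: 1, 5, 9, 10, 11, 12, 13, 15, 16; their raw sum = 17.
Each reversal replaces raw with 4 − raw, changing the total by 4 − 2·raw per item.
Total = 29 + 9·4 − 2·17 = 29 + 36 − 34 = 31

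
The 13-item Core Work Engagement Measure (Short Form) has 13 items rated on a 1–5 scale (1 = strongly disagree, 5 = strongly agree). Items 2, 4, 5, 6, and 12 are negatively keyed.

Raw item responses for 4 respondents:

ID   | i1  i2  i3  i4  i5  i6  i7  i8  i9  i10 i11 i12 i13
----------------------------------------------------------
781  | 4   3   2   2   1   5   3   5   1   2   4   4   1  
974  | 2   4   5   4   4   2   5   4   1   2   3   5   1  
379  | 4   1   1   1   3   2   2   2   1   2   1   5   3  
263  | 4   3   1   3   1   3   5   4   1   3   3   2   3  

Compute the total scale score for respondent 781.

37

Respondent 781 raw: 4, 3, 2, 2, 1, 5, 3, 5, 1, 2, 4, 4, 1.
Reverse-coded (on a 1–5 scale, reversed = 6 − raw):
  item 1: 4
  item 2: 6 − 3 = 3
  item 3: 2
  item 4: 6 − 2 = 4
  item 5: 6 − 1 = 5
  item 6: 6 − 5 = 1
  item 7: 3
  item 8: 5
  item 9: 1
  item 10: 2
  item 11: 4
  item 12: 6 − 4 = 2
  item 13: 1
Sum = 4 + 3 + 2 + 4 + 5 + 1 + 3 + 5 + 1 + 2 + 4 + 2 + 1 = 37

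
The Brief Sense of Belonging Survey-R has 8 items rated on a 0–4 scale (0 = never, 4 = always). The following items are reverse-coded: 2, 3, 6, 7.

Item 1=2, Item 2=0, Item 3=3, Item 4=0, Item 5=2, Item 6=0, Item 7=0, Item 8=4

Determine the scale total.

21

Apply reverse scoring (on a 0–4 scale, reversed = 4 − raw):
  item 2: 4 − 0 = 4
  item 3: 4 − 3 = 1
  item 6: 4 − 0 = 4
  item 7: 4 − 0 = 4
Scored responses: 2, 4, 1, 0, 2, 4, 4, 4
Total = 2 + 4 + 1 + 0 + 2 + 4 + 4 + 4 = 21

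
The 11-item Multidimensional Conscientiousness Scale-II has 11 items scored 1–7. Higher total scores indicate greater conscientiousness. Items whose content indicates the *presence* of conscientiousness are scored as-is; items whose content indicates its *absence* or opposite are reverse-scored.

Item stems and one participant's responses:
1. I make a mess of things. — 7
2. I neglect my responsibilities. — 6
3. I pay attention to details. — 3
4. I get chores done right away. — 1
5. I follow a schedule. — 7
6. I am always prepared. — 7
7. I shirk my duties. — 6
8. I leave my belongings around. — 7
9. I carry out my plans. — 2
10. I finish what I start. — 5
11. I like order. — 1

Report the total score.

Items 1, 2, 7, 8 describe the absence/opposite of conscientiousness → reverse-score.
reverse-coded value = 8 − response.
  item 1: 8 − 7 = 1
  item 2: 8 − 6 = 2
  item 3: 3
  item 4: 1
  item 5: 7
  item 6: 7
  item 7: 8 − 6 = 2
  item 8: 8 − 7 = 1
  item 9: 2
  item 10: 5
  item 11: 1
Total = 1 + 2 + 3 + 1 + 7 + 7 + 2 + 1 + 2 + 5 + 1 = 32

32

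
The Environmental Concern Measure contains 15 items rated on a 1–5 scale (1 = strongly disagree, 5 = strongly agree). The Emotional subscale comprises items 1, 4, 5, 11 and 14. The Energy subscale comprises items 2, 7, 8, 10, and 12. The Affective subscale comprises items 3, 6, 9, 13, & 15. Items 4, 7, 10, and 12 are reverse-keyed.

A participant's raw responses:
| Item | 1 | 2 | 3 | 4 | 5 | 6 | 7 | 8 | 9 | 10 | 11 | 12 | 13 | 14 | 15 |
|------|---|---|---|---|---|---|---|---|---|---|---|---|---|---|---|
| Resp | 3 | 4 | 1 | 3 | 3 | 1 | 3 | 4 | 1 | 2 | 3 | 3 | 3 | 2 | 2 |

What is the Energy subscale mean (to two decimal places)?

Energy items: 2, 7, 8, 10, 12.
Of these, items 7, 10 and 12 are reverse-keyed; on a 1–5 scale, reversed = 6 − raw.
  item 2: 4
  item 7: 6 − 3 = 3
  item 8: 4
  item 10: 6 − 2 = 4
  item 12: 6 − 3 = 3
Sum = 4 + 3 + 4 + 4 + 3 = 18
Mean = 18 / 5 = 3.60

3.60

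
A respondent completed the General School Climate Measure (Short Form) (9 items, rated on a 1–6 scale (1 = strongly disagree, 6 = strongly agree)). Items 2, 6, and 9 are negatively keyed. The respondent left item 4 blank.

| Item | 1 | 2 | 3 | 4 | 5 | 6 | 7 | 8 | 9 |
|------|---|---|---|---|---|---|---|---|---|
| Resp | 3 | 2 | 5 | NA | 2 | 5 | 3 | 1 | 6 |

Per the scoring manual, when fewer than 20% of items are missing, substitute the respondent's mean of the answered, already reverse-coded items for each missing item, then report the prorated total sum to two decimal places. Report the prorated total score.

24.75

Reverse-coded (reversed = (1+6) − raw = 7 − raw):
  item 2: 7 − 2 = 5
  item 6: 7 − 5 = 2
  item 9: 7 − 6 = 1
Completed scored items (8 of 9): 3, 5, 5, 2, 2, 3, 1, 1; sum = 22.
Person mean = 22 / 8 ≈ 2.7500
Prorated total = (22 / 8) × 9 = 24.75 (to 2 dp)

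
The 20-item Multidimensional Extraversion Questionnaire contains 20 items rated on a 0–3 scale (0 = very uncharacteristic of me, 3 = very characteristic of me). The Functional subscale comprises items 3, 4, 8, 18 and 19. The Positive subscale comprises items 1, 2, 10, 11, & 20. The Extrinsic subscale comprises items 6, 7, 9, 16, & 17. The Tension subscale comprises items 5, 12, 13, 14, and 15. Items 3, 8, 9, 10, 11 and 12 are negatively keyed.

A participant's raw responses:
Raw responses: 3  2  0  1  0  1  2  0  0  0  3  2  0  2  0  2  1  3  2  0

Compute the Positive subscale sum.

8

Positive items: 1, 2, 10, 11, 20.
Of these, items 10 and 11 are negatively keyed; reversed = (0+3) − raw = 3 − raw.
  item 1: 3
  item 2: 2
  item 10: 3 − 0 = 3
  item 11: 3 − 3 = 0
  item 20: 0
Sum = 3 + 2 + 3 + 0 + 0 = 8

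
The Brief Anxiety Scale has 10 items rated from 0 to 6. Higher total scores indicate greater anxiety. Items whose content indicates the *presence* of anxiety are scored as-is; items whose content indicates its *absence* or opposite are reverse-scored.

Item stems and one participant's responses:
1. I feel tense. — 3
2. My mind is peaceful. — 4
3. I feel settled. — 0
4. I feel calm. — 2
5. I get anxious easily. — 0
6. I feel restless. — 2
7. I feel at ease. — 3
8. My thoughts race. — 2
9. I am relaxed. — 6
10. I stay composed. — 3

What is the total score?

25

Items 2, 3, 4, 7, 9, 10 describe the absence/opposite of anxiety → reverse-score.
on a 0–6 scale, reversed = 6 − raw.
  item 1: 3
  item 2: 6 − 4 = 2
  item 3: 6 − 0 = 6
  item 4: 6 − 2 = 4
  item 5: 0
  item 6: 2
  item 7: 6 − 3 = 3
  item 8: 2
  item 9: 6 − 6 = 0
  item 10: 6 − 3 = 3
Total = 3 + 2 + 6 + 4 + 0 + 2 + 3 + 2 + 0 + 3 = 25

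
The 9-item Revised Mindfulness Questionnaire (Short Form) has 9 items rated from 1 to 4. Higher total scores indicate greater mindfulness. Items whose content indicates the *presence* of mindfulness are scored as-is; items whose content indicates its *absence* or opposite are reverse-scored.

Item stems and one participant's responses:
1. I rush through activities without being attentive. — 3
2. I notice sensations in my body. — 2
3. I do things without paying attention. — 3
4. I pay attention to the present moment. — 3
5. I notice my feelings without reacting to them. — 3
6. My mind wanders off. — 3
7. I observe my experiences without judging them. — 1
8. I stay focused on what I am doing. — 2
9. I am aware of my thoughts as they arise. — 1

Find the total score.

18

Items 1, 3, 6 describe the absence/opposite of mindfulness → reverse-score.
reversed = (1+4) − raw = 5 − raw.
  item 1: 5 − 3 = 2
  item 2: 2
  item 3: 5 − 3 = 2
  item 4: 3
  item 5: 3
  item 6: 5 − 3 = 2
  item 7: 1
  item 8: 2
  item 9: 1
Total = 2 + 2 + 2 + 3 + 3 + 2 + 1 + 2 + 1 = 18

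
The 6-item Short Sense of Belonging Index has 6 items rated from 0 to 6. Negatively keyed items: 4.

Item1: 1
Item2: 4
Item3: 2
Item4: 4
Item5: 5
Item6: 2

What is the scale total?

16

Raw sum = 18. Negatively keyed items: 4; their raw sum = 4.
Each reversal replaces raw with 6 − raw, changing the total by 6 − 2·raw per item.
Total = 18 + 1·6 − 2·4 = 18 + 6 − 8 = 16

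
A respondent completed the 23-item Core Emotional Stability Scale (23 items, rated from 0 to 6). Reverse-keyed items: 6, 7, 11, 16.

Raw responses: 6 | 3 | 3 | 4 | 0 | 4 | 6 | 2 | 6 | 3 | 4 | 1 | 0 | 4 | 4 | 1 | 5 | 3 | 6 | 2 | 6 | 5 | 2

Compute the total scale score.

Apply reverse scoring (on a 0–6 scale, reversed = 6 − raw):
  item 6: 6 − 4 = 2
  item 7: 6 − 6 = 0
  item 11: 6 − 4 = 2
  item 16: 6 − 1 = 5
Scored items: 6, 3, 3, 4, 0, 2, 0, 2, 6, 3, 2, 1, 0, 4, 4, 5, 5, 3, 6, 2, 6, 5, 2
Total = 6 + 3 + 3 + 4 + 0 + 2 + 0 + 2 + 6 + 3 + 2 + 1 + 0 + 4 + 4 + 5 + 5 + 3 + 6 + 2 + 6 + 5 + 2 = 74

74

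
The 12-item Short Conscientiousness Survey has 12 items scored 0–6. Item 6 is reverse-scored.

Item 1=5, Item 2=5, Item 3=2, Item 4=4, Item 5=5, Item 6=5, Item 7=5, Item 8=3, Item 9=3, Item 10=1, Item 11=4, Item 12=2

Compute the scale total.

Raw sum = 44. Reverse-scored items: 6; their raw sum = 5.
Each reversal replaces raw with 6 − raw, changing the total by 6 − 2·raw per item.
Total = 44 + 1·6 − 2·5 = 44 + 6 − 10 = 40

40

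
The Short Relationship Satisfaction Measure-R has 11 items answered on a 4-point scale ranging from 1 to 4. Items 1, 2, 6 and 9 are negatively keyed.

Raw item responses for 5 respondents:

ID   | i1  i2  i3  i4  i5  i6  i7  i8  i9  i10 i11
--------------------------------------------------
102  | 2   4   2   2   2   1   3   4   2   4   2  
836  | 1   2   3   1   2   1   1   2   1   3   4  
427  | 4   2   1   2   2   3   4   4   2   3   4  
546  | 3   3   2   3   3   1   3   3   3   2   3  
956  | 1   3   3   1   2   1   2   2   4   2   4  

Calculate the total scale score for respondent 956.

27

Respondent 956 raw: 1, 3, 3, 1, 2, 1, 2, 2, 4, 2, 4.
Reverse-coded (reverse-coded value = 5 − response):
  item 1: 5 − 1 = 4
  item 2: 5 − 3 = 2
  item 3: 3
  item 4: 1
  item 5: 2
  item 6: 5 − 1 = 4
  item 7: 2
  item 8: 2
  item 9: 5 − 4 = 1
  item 10: 2
  item 11: 4
Sum = 4 + 2 + 3 + 1 + 2 + 4 + 2 + 2 + 1 + 2 + 4 = 27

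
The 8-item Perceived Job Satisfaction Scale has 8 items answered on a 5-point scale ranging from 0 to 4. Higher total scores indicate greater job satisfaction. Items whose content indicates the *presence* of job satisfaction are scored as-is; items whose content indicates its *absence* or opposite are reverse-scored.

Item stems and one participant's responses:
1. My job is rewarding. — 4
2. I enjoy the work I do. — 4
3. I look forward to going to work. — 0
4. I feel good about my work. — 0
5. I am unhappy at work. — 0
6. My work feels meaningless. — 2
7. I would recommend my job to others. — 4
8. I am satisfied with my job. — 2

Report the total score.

Items 5, 6 describe the absence/opposite of job satisfaction → reverse-score.
reverse-coded value = 4 − response.
  item 1: 4
  item 2: 4
  item 3: 0
  item 4: 0
  item 5: 4 − 0 = 4
  item 6: 4 − 2 = 2
  item 7: 4
  item 8: 2
Total = 4 + 4 + 0 + 0 + 4 + 2 + 4 + 2 = 20

20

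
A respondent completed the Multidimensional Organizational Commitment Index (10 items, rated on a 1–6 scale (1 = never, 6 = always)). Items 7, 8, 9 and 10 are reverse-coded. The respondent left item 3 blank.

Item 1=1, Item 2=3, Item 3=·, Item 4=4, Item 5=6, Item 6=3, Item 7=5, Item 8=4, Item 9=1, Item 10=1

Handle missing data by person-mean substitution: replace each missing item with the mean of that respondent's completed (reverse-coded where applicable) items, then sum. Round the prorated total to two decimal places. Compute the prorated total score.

37.78

Reverse-coded (reversed = (1+6) − raw = 7 − raw):
  item 7: 7 − 5 = 2
  item 8: 7 − 4 = 3
  item 9: 7 − 1 = 6
  item 10: 7 − 1 = 6
Completed scored items (9 of 10): 1, 3, 4, 6, 3, 2, 3, 6, 6; sum = 34.
Person mean = 34 / 9 ≈ 3.7778
Prorated total = (34 / 9) × 10 = 37.78 (to 2 dp)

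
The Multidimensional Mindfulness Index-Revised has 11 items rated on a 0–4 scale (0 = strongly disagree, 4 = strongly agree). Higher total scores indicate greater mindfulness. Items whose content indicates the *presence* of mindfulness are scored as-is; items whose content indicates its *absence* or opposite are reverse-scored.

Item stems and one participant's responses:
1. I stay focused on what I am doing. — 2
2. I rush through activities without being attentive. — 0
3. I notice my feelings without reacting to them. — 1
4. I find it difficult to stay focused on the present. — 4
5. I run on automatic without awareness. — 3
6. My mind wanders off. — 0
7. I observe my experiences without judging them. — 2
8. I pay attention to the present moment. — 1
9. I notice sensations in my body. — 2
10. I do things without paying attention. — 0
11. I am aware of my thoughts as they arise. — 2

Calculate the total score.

Items 2, 4, 5, 6, 10 describe the absence/opposite of mindfulness → reverse-score.
reverse-coded value = 4 − response.
  item 1: 2
  item 2: 4 − 0 = 4
  item 3: 1
  item 4: 4 − 4 = 0
  item 5: 4 − 3 = 1
  item 6: 4 − 0 = 4
  item 7: 2
  item 8: 1
  item 9: 2
  item 10: 4 − 0 = 4
  item 11: 2
Total = 2 + 4 + 1 + 0 + 1 + 4 + 2 + 1 + 2 + 4 + 2 = 23

23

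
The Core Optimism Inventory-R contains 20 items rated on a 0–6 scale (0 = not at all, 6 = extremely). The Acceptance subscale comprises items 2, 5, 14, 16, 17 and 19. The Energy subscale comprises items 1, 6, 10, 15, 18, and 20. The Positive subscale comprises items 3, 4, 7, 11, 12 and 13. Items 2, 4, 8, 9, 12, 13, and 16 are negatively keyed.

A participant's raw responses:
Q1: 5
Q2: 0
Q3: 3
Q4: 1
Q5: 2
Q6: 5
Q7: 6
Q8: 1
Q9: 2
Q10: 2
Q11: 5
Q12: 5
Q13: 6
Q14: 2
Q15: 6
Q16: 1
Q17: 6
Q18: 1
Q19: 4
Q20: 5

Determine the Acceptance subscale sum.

Acceptance items: 2, 5, 14, 16, 17, 19.
Of these, items 2 and 16 are negatively keyed; reverse-coded value = 6 − response.
  item 2: 6 − 0 = 6
  item 5: 2
  item 14: 2
  item 16: 6 − 1 = 5
  item 17: 6
  item 19: 4
Sum = 6 + 2 + 2 + 5 + 6 + 4 = 25

25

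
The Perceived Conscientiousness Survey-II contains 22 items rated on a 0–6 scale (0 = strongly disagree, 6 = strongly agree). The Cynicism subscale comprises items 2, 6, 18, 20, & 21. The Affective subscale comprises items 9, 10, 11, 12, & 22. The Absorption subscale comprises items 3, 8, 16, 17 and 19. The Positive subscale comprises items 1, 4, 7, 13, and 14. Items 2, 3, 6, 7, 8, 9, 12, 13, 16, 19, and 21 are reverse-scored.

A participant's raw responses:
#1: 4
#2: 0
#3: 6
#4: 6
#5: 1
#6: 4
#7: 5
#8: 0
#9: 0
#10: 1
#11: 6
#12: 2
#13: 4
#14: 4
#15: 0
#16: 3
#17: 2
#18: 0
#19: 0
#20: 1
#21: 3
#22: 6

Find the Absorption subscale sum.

17

Absorption items: 3, 8, 16, 17, 19.
Of these, items 3, 8, 16 and 19 are reverse-scored; reversed = (0+6) − raw = 6 − raw.
  item 3: 6 − 6 = 0
  item 8: 6 − 0 = 6
  item 16: 6 − 3 = 3
  item 17: 2
  item 19: 6 − 0 = 6
Sum = 0 + 6 + 3 + 2 + 6 = 17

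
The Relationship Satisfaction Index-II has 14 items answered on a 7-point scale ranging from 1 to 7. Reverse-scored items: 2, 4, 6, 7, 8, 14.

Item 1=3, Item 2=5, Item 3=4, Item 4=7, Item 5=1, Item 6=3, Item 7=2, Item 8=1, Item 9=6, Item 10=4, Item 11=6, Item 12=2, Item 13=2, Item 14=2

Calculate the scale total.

Raw sum = 48. Reverse-scored items: 2, 4, 6, 7, 8, 14; their raw sum = 20.
Each reversal replaces raw with 8 − raw, changing the total by 8 − 2·raw per item.
Total = 48 + 6·8 − 2·20 = 48 + 48 − 40 = 56

56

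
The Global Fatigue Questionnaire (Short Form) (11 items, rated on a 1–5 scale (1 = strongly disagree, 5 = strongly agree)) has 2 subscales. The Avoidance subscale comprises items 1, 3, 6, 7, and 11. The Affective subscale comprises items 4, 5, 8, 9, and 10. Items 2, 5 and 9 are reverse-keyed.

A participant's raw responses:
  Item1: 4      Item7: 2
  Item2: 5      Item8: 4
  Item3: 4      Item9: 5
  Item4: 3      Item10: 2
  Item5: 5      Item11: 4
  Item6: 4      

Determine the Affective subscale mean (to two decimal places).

2.20

Affective items: 4, 5, 8, 9, 10.
Of these, items 5 and 9 are reverse-keyed; reversed = (1+5) − raw = 6 − raw.
  item 4: 3
  item 5: 6 − 5 = 1
  item 8: 4
  item 9: 6 − 5 = 1
  item 10: 2
Sum = 3 + 1 + 4 + 1 + 2 = 11
Mean = 11 / 5 = 2.20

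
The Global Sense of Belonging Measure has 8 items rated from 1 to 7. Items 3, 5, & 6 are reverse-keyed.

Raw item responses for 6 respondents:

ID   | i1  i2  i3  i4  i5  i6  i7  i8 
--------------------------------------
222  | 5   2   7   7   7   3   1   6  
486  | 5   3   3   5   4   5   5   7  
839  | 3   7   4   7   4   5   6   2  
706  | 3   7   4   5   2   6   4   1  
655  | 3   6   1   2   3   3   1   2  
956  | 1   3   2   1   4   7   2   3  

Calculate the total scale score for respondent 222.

Respondent 222 raw: 5, 2, 7, 7, 7, 3, 1, 6.
Reverse-coded (reverse-coded value = 8 − response):
  item 1: 5
  item 2: 2
  item 3: 8 − 7 = 1
  item 4: 7
  item 5: 8 − 7 = 1
  item 6: 8 − 3 = 5
  item 7: 1
  item 8: 6
Sum = 5 + 2 + 1 + 7 + 1 + 5 + 1 + 6 = 28

28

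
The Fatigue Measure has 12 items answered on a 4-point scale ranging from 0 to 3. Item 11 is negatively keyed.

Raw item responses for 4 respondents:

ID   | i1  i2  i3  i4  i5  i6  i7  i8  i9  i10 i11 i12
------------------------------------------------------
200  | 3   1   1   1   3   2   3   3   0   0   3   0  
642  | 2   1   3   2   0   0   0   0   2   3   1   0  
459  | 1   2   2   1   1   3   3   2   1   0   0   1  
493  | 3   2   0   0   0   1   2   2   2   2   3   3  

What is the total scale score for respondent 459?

20

Respondent 459 raw: 1, 2, 2, 1, 1, 3, 3, 2, 1, 0, 0, 1.
Reverse-coded (on a 0–3 scale, reversed = 3 − raw):
  item 1: 1
  item 2: 2
  item 3: 2
  item 4: 1
  item 5: 1
  item 6: 3
  item 7: 3
  item 8: 2
  item 9: 1
  item 10: 0
  item 11: 3 − 0 = 3
  item 12: 1
Sum = 1 + 2 + 2 + 1 + 1 + 3 + 3 + 2 + 1 + 0 + 3 + 1 = 20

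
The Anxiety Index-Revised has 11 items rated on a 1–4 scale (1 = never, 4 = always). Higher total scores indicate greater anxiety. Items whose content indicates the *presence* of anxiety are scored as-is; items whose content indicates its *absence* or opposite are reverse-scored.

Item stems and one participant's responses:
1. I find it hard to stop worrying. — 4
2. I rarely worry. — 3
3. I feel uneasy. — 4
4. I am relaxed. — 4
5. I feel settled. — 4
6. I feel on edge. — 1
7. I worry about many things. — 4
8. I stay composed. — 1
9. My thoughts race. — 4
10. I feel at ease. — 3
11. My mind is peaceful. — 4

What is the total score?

28

Items 2, 4, 5, 8, 10, 11 describe the absence/opposite of anxiety → reverse-score.
on a 1–4 scale, reversed = 5 − raw.
  item 1: 4
  item 2: 5 − 3 = 2
  item 3: 4
  item 4: 5 − 4 = 1
  item 5: 5 − 4 = 1
  item 6: 1
  item 7: 4
  item 8: 5 − 1 = 4
  item 9: 4
  item 10: 5 − 3 = 2
  item 11: 5 − 4 = 1
Total = 4 + 2 + 4 + 1 + 1 + 1 + 4 + 4 + 4 + 2 + 1 = 28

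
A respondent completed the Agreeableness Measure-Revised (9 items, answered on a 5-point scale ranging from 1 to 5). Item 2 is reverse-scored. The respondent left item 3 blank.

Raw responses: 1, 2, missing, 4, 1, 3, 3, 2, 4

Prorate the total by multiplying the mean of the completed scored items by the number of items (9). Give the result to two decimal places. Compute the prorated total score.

Reverse-coded (on a 1–5 scale, reversed = 6 − raw):
  item 2: 6 − 2 = 4
Completed scored items (8 of 9): 1, 4, 4, 1, 3, 3, 2, 4; sum = 22.
Person mean = 22 / 8 ≈ 2.7500
Prorated total = (22 / 8) × 9 = 24.75 (to 2 dp)

24.75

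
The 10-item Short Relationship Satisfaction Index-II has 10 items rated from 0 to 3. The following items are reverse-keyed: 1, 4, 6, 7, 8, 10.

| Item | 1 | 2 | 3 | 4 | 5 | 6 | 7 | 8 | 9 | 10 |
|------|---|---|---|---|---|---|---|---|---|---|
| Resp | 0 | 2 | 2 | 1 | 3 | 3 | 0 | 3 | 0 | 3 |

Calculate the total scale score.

15

Raw sum = 17. Reverse-keyed items: 1, 4, 6, 7, 8, 10; their raw sum = 10.
Each reversal replaces raw with 3 − raw, changing the total by 3 − 2·raw per item.
Total = 17 + 6·3 − 2·10 = 17 + 18 − 20 = 15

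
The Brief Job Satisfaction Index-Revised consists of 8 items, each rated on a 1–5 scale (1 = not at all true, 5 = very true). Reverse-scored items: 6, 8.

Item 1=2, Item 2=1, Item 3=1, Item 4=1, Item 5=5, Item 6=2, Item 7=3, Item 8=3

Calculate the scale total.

20

Reverse-coded items (on a 1–5 scale, reversed = 6 − raw):
  item 6: 6 − 2 = 4
  item 8: 6 − 3 = 3
Scored responses: 2, 1, 1, 1, 5, 4, 3, 3
Total = 2 + 1 + 1 + 1 + 5 + 4 + 3 + 3 = 20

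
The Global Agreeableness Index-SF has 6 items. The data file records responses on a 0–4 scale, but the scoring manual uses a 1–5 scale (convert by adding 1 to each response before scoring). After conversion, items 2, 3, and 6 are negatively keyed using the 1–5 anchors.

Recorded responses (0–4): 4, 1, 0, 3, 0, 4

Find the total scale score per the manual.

20

Convert to 1–5: 5, 2, 1, 4, 1, 5
Reverse-coded (on a 1–5 scale, reversed = 6 − raw):
  item 2: 6 − 2 = 4
  item 3: 6 − 1 = 5
  item 6: 6 − 5 = 1
Scored: 5, 4, 5, 4, 1, 1
Total = 20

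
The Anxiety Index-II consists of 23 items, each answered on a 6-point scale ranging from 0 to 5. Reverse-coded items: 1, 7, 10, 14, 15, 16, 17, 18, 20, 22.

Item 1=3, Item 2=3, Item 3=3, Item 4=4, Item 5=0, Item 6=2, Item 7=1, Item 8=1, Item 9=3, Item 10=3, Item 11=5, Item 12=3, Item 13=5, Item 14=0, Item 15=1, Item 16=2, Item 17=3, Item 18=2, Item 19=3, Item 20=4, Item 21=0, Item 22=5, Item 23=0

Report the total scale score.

Reverse-coded items (on a 0–5 scale, reversed = 5 − raw):
  item 1: 5 − 3 = 2
  item 7: 5 − 1 = 4
  item 10: 5 − 3 = 2
  item 14: 5 − 0 = 5
  item 15: 5 − 1 = 4
  item 16: 5 − 2 = 3
  item 17: 5 − 3 = 2
  item 18: 5 − 2 = 3
  item 20: 5 − 4 = 1
  item 22: 5 − 5 = 0
Scored items: 2, 3, 3, 4, 0, 2, 4, 1, 3, 2, 5, 3, 5, 5, 4, 3, 2, 3, 3, 1, 0, 0, 0
Total = 2 + 3 + 3 + 4 + 0 + 2 + 4 + 1 + 3 + 2 + 5 + 3 + 5 + 5 + 4 + 3 + 2 + 3 + 3 + 1 + 0 + 0 + 0 = 58

58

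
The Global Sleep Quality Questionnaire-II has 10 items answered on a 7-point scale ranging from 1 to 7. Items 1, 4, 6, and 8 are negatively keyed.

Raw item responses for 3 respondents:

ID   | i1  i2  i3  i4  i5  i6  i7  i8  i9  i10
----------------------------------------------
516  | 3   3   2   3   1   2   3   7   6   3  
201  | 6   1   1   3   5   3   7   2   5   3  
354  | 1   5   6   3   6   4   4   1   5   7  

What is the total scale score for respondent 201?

Respondent 201 raw: 6, 1, 1, 3, 5, 3, 7, 2, 5, 3.
Reverse-coded (reverse-coded value = 8 − response):
  item 1: 8 − 6 = 2
  item 2: 1
  item 3: 1
  item 4: 8 − 3 = 5
  item 5: 5
  item 6: 8 − 3 = 5
  item 7: 7
  item 8: 8 − 2 = 6
  item 9: 5
  item 10: 3
Sum = 2 + 1 + 1 + 5 + 5 + 5 + 7 + 6 + 5 + 3 = 40

40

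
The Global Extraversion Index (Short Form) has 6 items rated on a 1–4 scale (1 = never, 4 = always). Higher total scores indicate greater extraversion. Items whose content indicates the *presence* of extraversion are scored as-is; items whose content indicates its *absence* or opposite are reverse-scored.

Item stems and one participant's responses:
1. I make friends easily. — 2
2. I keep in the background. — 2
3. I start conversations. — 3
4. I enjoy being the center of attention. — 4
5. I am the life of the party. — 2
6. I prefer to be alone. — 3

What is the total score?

Items 2, 6 describe the absence/opposite of extraversion → reverse-score.
reverse-coded value = 5 − response.
  item 1: 2
  item 2: 5 − 2 = 3
  item 3: 3
  item 4: 4
  item 5: 2
  item 6: 5 − 3 = 2
Total = 2 + 3 + 3 + 4 + 2 + 2 = 16

16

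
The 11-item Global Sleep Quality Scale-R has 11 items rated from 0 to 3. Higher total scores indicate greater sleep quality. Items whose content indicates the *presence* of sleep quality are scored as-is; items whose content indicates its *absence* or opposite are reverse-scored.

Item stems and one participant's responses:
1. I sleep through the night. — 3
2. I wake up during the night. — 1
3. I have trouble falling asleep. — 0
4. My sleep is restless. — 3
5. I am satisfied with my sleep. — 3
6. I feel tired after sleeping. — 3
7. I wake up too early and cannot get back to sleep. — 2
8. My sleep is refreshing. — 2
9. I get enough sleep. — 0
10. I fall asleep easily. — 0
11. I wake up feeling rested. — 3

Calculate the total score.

17

Items 2, 3, 4, 6, 7 describe the absence/opposite of sleep quality → reverse-score.
on a 0–3 scale, reversed = 3 − raw.
  item 1: 3
  item 2: 3 − 1 = 2
  item 3: 3 − 0 = 3
  item 4: 3 − 3 = 0
  item 5: 3
  item 6: 3 − 3 = 0
  item 7: 3 − 2 = 1
  item 8: 2
  item 9: 0
  item 10: 0
  item 11: 3
Total = 3 + 2 + 3 + 0 + 3 + 0 + 1 + 2 + 0 + 0 + 3 = 17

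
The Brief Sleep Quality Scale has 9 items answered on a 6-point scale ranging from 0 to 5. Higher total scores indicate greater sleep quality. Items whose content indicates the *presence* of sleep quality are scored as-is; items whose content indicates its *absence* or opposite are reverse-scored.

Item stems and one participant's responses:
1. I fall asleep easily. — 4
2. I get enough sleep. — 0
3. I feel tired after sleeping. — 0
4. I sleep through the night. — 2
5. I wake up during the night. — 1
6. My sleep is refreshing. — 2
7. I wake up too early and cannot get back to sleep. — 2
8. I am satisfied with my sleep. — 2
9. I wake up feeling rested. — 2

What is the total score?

Items 3, 5, 7 describe the absence/opposite of sleep quality → reverse-score.
reversed = (0+5) − raw = 5 − raw.
  item 1: 4
  item 2: 0
  item 3: 5 − 0 = 5
  item 4: 2
  item 5: 5 − 1 = 4
  item 6: 2
  item 7: 5 − 2 = 3
  item 8: 2
  item 9: 2
Total = 4 + 0 + 5 + 2 + 4 + 2 + 3 + 2 + 2 = 24

24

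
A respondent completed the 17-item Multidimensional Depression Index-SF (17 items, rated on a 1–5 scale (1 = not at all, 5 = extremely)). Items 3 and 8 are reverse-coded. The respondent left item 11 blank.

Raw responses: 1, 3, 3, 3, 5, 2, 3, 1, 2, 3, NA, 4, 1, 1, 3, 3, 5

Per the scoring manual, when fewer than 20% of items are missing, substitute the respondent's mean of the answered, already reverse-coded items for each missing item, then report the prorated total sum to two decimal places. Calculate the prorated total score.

49.94

Reverse-coded (reversed = (1+5) − raw = 6 − raw):
  item 3: 6 − 3 = 3
  item 8: 6 − 1 = 5
Completed scored items (16 of 17): 1, 3, 3, 3, 5, 2, 3, 5, 2, 3, 4, 1, 1, 3, 3, 5; sum = 47.
Person mean = 47 / 16 ≈ 2.9375
Prorated total = (47 / 16) × 17 = 49.94 (to 2 dp)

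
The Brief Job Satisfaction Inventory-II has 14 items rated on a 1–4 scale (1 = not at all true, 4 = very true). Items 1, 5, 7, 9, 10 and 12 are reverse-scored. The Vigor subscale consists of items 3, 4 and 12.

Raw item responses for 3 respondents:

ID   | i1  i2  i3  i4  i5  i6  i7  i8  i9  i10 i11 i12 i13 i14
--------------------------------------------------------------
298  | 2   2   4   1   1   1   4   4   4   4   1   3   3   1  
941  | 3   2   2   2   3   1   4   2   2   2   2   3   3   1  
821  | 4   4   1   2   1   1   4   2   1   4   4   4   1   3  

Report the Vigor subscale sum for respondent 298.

Respondent 298 raw: 2, 2, 4, 1, 1, 1, 4, 4, 4, 4, 1, 3, 3, 1.
Vigor items: 3, 4, 12.
Reverse-coded (reversed = (1+4) − raw = 5 − raw):
  item 3: 4
  item 4: 1
  item 12: 5 − 3 = 2
Sum = 4 + 1 + 2 = 7

7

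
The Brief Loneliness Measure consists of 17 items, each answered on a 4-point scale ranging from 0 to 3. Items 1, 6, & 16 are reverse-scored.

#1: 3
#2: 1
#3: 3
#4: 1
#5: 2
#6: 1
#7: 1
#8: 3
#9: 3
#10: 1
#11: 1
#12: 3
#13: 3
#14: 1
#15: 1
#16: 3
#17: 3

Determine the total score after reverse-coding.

Reverse-scored items use 3 − raw:
  item 1: 3 − 3 = 0
  item 6: 3 − 1 = 2
  item 16: 3 − 3 = 0
After reverse-coding: 0, 1, 3, 1, 2, 2, 1, 3, 3, 1, 1, 3, 3, 1, 1, 0, 3
Total = 0 + 1 + 3 + 1 + 2 + 2 + 1 + 3 + 3 + 1 + 1 + 3 + 3 + 1 + 1 + 0 + 3 = 29

29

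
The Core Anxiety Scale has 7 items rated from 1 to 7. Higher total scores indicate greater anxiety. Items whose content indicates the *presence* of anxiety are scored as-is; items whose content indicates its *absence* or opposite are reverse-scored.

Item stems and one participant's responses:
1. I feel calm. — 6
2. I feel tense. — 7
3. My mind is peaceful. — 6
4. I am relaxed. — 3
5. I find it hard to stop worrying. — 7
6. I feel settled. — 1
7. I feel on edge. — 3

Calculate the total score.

Items 1, 3, 4, 6 describe the absence/opposite of anxiety → reverse-score.
reversed = (1+7) − raw = 8 − raw.
  item 1: 8 − 6 = 2
  item 2: 7
  item 3: 8 − 6 = 2
  item 4: 8 − 3 = 5
  item 5: 7
  item 6: 8 − 1 = 7
  item 7: 3
Total = 2 + 7 + 2 + 5 + 7 + 7 + 3 = 33

33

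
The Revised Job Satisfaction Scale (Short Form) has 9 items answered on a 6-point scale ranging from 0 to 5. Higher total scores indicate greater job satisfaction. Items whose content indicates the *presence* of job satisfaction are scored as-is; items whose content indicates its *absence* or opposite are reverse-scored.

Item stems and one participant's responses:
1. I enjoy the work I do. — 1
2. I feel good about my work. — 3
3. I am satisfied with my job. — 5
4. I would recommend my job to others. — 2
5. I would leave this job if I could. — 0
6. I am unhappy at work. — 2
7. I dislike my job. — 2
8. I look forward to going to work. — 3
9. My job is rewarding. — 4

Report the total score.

29

Items 5, 6, 7 describe the absence/opposite of job satisfaction → reverse-score.
reversed = (0+5) − raw = 5 − raw.
  item 1: 1
  item 2: 3
  item 3: 5
  item 4: 2
  item 5: 5 − 0 = 5
  item 6: 5 − 2 = 3
  item 7: 5 − 2 = 3
  item 8: 3
  item 9: 4
Total = 1 + 3 + 5 + 2 + 5 + 3 + 3 + 3 + 4 = 29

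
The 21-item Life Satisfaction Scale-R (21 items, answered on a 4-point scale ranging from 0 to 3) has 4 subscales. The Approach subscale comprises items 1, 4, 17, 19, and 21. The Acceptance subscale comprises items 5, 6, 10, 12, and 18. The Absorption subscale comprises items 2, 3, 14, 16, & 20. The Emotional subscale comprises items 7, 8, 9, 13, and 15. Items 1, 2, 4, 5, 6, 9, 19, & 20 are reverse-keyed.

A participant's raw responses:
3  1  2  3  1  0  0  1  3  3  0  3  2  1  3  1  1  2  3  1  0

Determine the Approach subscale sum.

1

Approach items: 1, 4, 17, 19, 21.
Of these, items 1, 4, and 19 are reverse-keyed; reverse-coded value = 3 − response.
  item 1: 3 − 3 = 0
  item 4: 3 − 3 = 0
  item 17: 1
  item 19: 3 − 3 = 0
  item 21: 0
Sum = 0 + 0 + 1 + 0 + 0 = 1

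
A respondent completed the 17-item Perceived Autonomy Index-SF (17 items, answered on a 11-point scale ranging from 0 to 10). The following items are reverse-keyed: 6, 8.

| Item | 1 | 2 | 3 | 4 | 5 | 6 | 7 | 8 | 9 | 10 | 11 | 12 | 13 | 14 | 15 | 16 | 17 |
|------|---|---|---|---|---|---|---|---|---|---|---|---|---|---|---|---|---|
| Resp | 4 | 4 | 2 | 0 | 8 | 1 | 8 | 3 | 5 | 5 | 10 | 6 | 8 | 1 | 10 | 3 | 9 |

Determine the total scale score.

99

Reversing items 6 & 8 with 10 − raw:
Total = 4 + 4 + 2 + 0 + 8 + (10−1) + 8 + (10−3) + 5 + 5 + 10 + 6 + 8 + 1 + 10 + 3 + 9
      = 4 + 4 + 2 + 0 + 8 + 9 + 8 + 7 + 5 + 5 + 10 + 6 + 8 + 1 + 10 + 3 + 9 = 99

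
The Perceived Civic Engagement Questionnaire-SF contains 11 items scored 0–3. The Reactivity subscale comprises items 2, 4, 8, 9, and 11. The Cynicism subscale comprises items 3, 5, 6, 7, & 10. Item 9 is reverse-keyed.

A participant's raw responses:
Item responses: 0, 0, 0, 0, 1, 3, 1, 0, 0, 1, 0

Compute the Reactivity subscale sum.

Reactivity items: 2, 4, 8, 9, 11.
Of these, item 9 is reverse-keyed; reversed = (0+3) − raw = 3 − raw.
  item 2: 0
  item 4: 0
  item 8: 0
  item 9: 3 − 0 = 3
  item 11: 0
Sum = 0 + 0 + 0 + 3 + 0 = 3

3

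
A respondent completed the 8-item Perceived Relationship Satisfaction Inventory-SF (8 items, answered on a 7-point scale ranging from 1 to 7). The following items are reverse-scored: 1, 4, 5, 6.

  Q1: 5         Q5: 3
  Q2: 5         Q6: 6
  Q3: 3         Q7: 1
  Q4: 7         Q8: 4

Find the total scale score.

Reversing items 1, 4, 5, & 6 with 8 − raw:
Total = (8−5) + 5 + 3 + (8−7) + (8−3) + (8−6) + 1 + 4
      = 3 + 5 + 3 + 1 + 5 + 2 + 1 + 4 = 24

24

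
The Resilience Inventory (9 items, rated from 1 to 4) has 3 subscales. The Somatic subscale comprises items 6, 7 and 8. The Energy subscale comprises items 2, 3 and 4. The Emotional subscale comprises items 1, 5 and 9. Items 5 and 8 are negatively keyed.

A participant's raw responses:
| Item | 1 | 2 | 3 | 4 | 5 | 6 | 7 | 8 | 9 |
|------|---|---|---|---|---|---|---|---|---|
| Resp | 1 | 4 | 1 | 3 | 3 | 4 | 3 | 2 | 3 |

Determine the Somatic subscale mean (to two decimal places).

Somatic items: 6, 7, 8.
Of these, item 8 is negatively keyed; reverse-coded value = 5 − response.
  item 6: 4
  item 7: 3
  item 8: 5 − 2 = 3
Sum = 4 + 3 + 3 = 10
Mean = 10 / 3 = 3.33

3.33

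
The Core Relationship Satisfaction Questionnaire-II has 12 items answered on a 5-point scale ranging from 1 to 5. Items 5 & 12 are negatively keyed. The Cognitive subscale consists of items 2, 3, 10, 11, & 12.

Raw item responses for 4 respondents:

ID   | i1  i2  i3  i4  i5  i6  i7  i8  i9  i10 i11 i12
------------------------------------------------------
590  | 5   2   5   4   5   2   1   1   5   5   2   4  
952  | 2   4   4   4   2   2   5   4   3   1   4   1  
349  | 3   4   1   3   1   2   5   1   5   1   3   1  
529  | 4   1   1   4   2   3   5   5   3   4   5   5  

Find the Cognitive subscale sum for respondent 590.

Respondent 590 raw: 5, 2, 5, 4, 5, 2, 1, 1, 5, 5, 2, 4.
Cognitive items: 2, 3, 10, 11, 12.
Reverse-coded (reversed = (1+5) − raw = 6 − raw):
  item 2: 2
  item 3: 5
  item 10: 5
  item 11: 2
  item 12: 6 − 4 = 2
Sum = 2 + 5 + 5 + 2 + 2 = 16

16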